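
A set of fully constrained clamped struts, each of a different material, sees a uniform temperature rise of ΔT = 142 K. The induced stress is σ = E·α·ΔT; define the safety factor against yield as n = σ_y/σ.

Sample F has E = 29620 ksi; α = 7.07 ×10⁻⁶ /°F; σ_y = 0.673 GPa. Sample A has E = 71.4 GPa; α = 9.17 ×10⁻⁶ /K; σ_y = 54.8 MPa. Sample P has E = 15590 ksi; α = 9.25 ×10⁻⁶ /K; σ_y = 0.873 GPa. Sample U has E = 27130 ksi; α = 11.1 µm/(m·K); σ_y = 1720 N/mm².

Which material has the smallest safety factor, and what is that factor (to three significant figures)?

With everything in SI (GPa, ×10⁻⁶/K, MPa):
  sample F: E = 204.2, α = 12.7, σ_y = 673.0 → σ = 369 MPa, n = 1.82
  sample A: E = 71.40, α = 9.17, σ_y = 54.80 → σ = 93.0 MPa, n = 0.589
  sample P: E = 107.5, α = 9.25, σ_y = 873.0 → σ = 141 MPa, n = 6.18
  sample U: E = 187.1, α = 11.1, σ_y = 1720 → σ = 295 MPa, n = 5.83
The minimum is sample A at n = 0.589.

sample A, n = 0.589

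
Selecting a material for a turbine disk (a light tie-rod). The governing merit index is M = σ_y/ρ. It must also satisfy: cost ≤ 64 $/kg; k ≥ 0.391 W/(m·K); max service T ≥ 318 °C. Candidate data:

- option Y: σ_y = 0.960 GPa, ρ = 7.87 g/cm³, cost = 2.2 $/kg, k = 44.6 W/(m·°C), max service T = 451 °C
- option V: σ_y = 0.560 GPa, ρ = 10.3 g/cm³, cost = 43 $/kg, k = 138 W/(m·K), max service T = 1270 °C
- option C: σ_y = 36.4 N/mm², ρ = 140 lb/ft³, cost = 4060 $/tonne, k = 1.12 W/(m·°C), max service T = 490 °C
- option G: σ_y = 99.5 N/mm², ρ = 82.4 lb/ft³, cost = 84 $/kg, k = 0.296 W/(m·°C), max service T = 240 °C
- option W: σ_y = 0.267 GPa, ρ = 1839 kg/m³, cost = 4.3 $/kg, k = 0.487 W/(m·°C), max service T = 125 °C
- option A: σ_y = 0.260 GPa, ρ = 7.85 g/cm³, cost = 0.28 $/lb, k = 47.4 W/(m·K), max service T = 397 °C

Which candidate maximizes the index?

option Y

Screen on constraints: cost ≤ 64 $/kg; k ≥ 0.391 W/(m·K); max service T ≥ 318 °C. Survivors: option Y, option V, option C, option A.
After converting to SI:
  option Y: σ_y = 960.0 MPa, ρ = 7870 kg/m³
  option V: σ_y = 560.0 MPa, ρ = 10300 kg/m³
  option C: σ_y = 36.40 MPa, ρ = 2243 kg/m³
  option A: σ_y = 260.0 MPa, ρ = 7850 kg/m³
  option Y: M = 122 kN·m/kg
  option V: M = 54.4 kN·m/kg
  option A: M = 33.1 kN·m/kg
  option C: M = 16.2 kN·m/kg
Option Y has the largest M.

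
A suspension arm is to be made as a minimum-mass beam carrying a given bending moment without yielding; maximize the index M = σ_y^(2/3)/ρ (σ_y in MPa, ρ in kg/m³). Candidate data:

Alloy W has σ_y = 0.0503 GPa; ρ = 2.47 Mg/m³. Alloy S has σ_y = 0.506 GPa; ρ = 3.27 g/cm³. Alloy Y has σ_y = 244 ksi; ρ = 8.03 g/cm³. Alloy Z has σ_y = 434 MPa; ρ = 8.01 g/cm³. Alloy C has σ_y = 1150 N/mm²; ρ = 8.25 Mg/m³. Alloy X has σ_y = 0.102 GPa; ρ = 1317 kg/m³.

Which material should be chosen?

After converting to SI:
  alloy W: σ_y = 50.30 MPa, ρ = 2470 kg/m³
  alloy S: σ_y = 506.0 MPa, ρ = 3270 kg/m³
  alloy Y: σ_y = 1682 MPa, ρ = 8030 kg/m³
  alloy Z: σ_y = 434.0 MPa, ρ = 8010 kg/m³
  alloy C: σ_y = 1150 MPa, ρ = 8250 kg/m³
  alloy X: σ_y = 102.0 MPa, ρ = 1317 kg/m³
  alloy S: M = 19.4×10⁻³
  alloy Y: M = 17.6×10⁻³
  alloy X: M = 16.6×10⁻³
  alloy C: M = 13.3×10⁻³
  alloy Z: M = 7.16×10⁻³
  alloy W: M = 5.52×10⁻³
Alloy S ranks first.

alloy S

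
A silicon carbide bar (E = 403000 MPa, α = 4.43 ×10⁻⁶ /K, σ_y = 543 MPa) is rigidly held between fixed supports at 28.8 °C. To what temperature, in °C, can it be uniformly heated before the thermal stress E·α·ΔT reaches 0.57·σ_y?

202 °C

E = 403000 MPa = 403.0 GPa.
E·α·ΔT = 309.5 MPa ⇒ ΔT = 309.5 / (403.0×10³ × 4.43×10⁻⁶) = 173.4 K.
T = 28.8 + 173.4 = 202.2 °C.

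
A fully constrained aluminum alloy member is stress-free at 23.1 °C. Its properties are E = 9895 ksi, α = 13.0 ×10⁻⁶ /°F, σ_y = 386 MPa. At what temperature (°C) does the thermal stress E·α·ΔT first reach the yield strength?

E = 9895 ksi = 68.22 GPa.
α = 13.0×10⁻⁶/°F × 9/5 = 23.4×10⁻⁶/K.
E·α·ΔT = 386.0 MPa ⇒ ΔT = 386.0 / (68.22×10³ × 23.4×10⁻⁶) = 241.8 K.
T = 23.1 + 241.8 = 264.9 °C.

265 °C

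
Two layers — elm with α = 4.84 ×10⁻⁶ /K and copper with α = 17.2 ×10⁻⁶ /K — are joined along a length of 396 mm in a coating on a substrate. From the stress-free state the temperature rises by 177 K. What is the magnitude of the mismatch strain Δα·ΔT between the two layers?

Δα = |4.84 − 17.2|×10⁻⁶/K = 12.4×10⁻⁶/K.
Mismatch strain = Δα·ΔT = 12.4×10⁻⁶ × 177.0 = 2.19×10⁻³.

2.19×10⁻³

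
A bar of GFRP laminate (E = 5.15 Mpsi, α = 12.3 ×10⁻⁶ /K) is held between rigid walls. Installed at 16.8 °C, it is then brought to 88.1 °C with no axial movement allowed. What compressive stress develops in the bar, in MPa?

E = 5.15 Mpsi = 35.51 GPa.
ΔT = 71.30 K. Constrained thermal stress σ = E·α·ΔT = 35.51×10³ MPa × 12.3×10⁻⁶ × 71.30 = 31.1 MPa (compressive).

31.1 MPa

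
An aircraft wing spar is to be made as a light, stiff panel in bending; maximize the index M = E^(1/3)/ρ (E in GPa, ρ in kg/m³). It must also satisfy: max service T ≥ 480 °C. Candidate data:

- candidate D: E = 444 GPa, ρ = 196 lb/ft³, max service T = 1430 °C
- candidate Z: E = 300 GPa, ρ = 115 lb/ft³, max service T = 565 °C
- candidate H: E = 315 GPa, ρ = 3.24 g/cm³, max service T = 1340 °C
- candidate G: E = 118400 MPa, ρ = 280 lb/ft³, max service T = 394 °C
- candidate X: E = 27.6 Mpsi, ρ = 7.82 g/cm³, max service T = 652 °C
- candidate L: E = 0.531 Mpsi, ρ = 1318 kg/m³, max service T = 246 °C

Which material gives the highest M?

candidate Z

Screen on constraints: max service T ≥ 480 °C. Survivors: candidate D, candidate Z, candidate H, candidate X.
Normalizing units and computing the index:
  candidate D: E = 444.0 GPa, ρ = 3140 kg/m³
  candidate Z: E = 300.0 GPa, ρ = 1842 kg/m³
  candidate H: E = 315.0 GPa, ρ = 3240 kg/m³
  candidate X: E = 190.3 GPa, ρ = 7820 kg/m³
  candidate Z: M = 3.63×10⁻³
  candidate D: M = 2.43×10⁻³
  candidate H: M = 2.10×10⁻³
  candidate X: M = 0.736×10⁻³
Candidate Z ranks first.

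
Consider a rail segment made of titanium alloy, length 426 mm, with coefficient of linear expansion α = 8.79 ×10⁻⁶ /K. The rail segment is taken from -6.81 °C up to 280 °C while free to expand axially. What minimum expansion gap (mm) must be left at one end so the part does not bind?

ΔT = 280 − (-6.81) = 286.8 K.
ΔL = α·L₀·ΔT = 8.79×10⁻⁶ × 426 mm × 286.8 K = 1.07 mm.

1.07 mm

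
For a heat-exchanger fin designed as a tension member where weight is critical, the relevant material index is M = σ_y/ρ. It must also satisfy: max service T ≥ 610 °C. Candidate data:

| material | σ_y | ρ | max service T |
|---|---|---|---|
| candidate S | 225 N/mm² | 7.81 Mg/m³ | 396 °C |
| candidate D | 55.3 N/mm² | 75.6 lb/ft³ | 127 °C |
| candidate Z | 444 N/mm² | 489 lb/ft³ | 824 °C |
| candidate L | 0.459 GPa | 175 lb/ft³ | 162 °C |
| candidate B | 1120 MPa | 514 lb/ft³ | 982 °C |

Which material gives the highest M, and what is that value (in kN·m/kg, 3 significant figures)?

Screen on constraints: max service T ≥ 610 °C. Survivors: candidate Z, candidate B.
Putting every candidate on a common basis:
  candidate Z: σ_y = 444.0 MPa, ρ = 7833 kg/m³
  candidate B: σ_y = 1120 MPa, ρ = 8233 kg/m³
  candidate B: M = 136 kN·m/kg
  candidate Z: M = 56.7 kN·m/kg
Highest index: candidate B.

candidate B, M = 136 kN·m/kg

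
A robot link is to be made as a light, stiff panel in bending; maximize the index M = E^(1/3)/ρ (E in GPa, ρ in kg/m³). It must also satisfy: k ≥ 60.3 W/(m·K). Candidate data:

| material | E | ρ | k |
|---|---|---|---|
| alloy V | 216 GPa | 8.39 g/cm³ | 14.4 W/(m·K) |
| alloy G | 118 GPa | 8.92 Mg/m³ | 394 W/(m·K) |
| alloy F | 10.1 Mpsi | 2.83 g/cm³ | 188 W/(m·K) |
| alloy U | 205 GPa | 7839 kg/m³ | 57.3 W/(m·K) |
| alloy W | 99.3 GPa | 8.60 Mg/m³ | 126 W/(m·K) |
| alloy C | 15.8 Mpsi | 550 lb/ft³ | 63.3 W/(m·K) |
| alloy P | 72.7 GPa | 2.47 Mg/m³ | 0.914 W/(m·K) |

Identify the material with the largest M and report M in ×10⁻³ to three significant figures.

Screen on constraints: k ≥ 60.3 W/(m·K). Survivors: alloy G, alloy F, alloy W, alloy C.
Normalizing units and computing the index:
  alloy G: E = 118.0 GPa, ρ = 8920 kg/m³
  alloy F: E = 69.64 GPa, ρ = 2830 kg/m³
  alloy W: E = 99.30 GPa, ρ = 8600 kg/m³
  alloy C: E = 108.9 GPa, ρ = 8810 kg/m³
  alloy F: M = 1.45×10⁻³
  alloy G: M = 0.550×10⁻³
  alloy C: M = 0.542×10⁻³
  alloy W: M = 0.538×10⁻³
Alloy F has the largest M.

alloy F, M = 1.45×10⁻³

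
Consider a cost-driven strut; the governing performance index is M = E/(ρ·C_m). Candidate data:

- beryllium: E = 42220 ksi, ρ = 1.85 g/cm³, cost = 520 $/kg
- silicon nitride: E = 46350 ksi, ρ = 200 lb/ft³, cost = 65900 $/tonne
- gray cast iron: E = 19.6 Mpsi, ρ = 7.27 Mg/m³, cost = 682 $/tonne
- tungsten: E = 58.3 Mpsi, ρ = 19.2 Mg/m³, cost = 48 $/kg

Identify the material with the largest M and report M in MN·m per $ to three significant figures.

In SI units:
  beryllium: E = 291.1 GPa, ρ = 1850 kg/m³, cost = 520.0 $/kg
  silicon nitride: E = 319.6 GPa, ρ = 3204 kg/m³, cost = 65.90 $/kg
  gray cast iron: E = 135.1 GPa, ρ = 7270 kg/m³, cost = 0.6820 $/kg
  tungsten: E = 402.0 GPa, ρ = 19200 kg/m³, cost = 48.00 $/kg
  gray cast iron: M = 27.3 MN·m per $
  silicon nitride: M = 1.51 MN·m per $
  tungsten: M = 0.436 MN·m per $
  beryllium: M = 0.303 MN·m per $
Highest index: gray cast iron.

gray cast iron, M = 27.3 MN·m per $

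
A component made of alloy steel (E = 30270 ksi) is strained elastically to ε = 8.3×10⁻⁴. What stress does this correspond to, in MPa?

E = 30270 ksi = 208.7 GPa.
σ = E·ε = 208700 MPa × 8.3×10⁻⁴ = 173 MPa.

173 MPa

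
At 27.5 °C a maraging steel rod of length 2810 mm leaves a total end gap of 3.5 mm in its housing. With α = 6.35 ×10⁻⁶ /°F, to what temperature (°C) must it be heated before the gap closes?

136 °C

α = 6.35×10⁻⁶/°F × 9/5 = 11.4×10⁻⁶/K.
α·L₀·ΔT = 3.5 mm ⇒ ΔT = 3.5 / (11.4×10⁻⁶ × 2810.0) = 109.0 K.
T = 27.5 + 109.0 = 136.5 °C.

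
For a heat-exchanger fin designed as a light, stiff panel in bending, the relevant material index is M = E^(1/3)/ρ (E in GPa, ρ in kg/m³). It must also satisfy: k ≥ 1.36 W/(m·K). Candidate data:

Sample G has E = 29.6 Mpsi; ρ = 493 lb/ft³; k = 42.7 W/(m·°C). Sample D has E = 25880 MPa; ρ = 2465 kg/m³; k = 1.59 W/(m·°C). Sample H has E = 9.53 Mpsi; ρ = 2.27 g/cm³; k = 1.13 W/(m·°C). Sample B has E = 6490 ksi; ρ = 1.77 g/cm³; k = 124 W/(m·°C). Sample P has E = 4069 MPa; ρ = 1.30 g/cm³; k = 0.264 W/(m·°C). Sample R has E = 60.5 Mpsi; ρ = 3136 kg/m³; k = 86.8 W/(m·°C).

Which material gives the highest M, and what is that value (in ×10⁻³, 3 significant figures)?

Screen on constraints: k ≥ 1.36 W/(m·K). Survivors: sample G, sample D, sample B, sample R.
Convert each candidate to consistent units, then evaluate M:
  sample G: E = 204.1 GPa, ρ = 7897 kg/m³
  sample D: E = 25.88 GPa, ρ = 2465 kg/m³
  sample B: E = 44.75 GPa, ρ = 1770 kg/m³
  sample R: E = 417.1 GPa, ρ = 3136 kg/m³
  sample R: M = 2.38×10⁻³
  sample B: M = 2.01×10⁻³
  sample D: M = 1.20×10⁻³
  sample G: M = 0.746×10⁻³
The maximum is for sample R.

sample R, M = 2.38×10⁻³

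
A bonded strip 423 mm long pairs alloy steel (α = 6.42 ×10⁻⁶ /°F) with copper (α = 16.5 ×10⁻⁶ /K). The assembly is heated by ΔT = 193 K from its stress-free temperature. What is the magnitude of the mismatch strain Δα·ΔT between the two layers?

9.54×10⁻⁴

alloy steel: α = 6.42×10⁻⁶/°F × 9/5 = 11.6×10⁻⁶/K.
Δα = |11.6 − 16.5|×10⁻⁶/K = 4.94×10⁻⁶/K.
Mismatch strain = Δα·ΔT = 4.94×10⁻⁶ × 193.0 = 9.54×10⁻⁴.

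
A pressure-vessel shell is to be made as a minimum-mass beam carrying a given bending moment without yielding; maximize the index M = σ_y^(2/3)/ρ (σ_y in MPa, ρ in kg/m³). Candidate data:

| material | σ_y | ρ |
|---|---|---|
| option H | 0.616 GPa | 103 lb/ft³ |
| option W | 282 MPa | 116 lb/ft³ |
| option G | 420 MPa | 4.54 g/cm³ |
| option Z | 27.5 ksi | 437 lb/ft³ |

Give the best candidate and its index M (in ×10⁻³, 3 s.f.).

Normalizing units and computing the index:
  option H: σ_y = 616.0 MPa, ρ = 1650 kg/m³
  option W: σ_y = 282.0 MPa, ρ = 1858 kg/m³
  option G: σ_y = 420.0 MPa, ρ = 4540 kg/m³
  option Z: σ_y = 189.6 MPa, ρ = 7000 kg/m³
  option H: M = 43.9×10⁻³
  option W: M = 23.1×10⁻³
  option G: M = 12.4×10⁻³
  option Z: M = 4.71×10⁻³
The maximum is for option H.

option H, M = 43.9×10⁻³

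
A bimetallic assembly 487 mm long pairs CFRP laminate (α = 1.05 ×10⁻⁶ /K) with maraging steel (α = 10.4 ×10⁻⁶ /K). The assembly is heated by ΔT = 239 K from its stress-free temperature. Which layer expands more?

α(CFRP laminate) = 1.05×10⁻⁶/K vs α(maraging steel) = 10.4×10⁻⁶/K.
Higher α expands more for the same ΔT: maraging steel.

maraging steel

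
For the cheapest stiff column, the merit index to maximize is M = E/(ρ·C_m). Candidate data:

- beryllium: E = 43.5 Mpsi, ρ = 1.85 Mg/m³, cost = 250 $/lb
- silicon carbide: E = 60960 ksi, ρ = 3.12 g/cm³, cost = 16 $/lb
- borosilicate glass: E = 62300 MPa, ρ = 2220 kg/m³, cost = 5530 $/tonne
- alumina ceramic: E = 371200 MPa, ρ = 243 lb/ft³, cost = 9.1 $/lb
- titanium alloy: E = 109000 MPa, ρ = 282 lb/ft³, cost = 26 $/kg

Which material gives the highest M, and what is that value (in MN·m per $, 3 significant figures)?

Putting every candidate on a common basis:
  beryllium: E = 299.9 GPa, ρ = 1850 kg/m³, cost = 551.1 $/kg
  silicon carbide: E = 420.3 GPa, ρ = 3120 kg/m³, cost = 35.27 $/kg
  borosilicate glass: E = 62.30 GPa, ρ = 2220 kg/m³, cost = 5.530 $/kg
  alumina ceramic: E = 371.2 GPa, ρ = 3892 kg/m³, cost = 20.06 $/kg
  titanium alloy: E = 109.0 GPa, ρ = 4517 kg/m³, cost = 26.00 $/kg
  borosilicate glass: M = 5.07 MN·m per $
  alumina ceramic: M = 4.75 MN·m per $
  silicon carbide: M = 3.82 MN·m per $
  titanium alloy: M = 0.928 MN·m per $
  beryllium: M = 0.294 MN·m per $
Borosilicate glass has the largest M.

borosilicate glass, M = 5.07 MN·m per $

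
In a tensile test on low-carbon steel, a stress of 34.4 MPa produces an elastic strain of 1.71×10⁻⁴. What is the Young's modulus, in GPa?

201 GPa

E = σ/ε = 34.4 MPa / 1.71×10⁻⁴ = 201200 MPa = 201 GPa.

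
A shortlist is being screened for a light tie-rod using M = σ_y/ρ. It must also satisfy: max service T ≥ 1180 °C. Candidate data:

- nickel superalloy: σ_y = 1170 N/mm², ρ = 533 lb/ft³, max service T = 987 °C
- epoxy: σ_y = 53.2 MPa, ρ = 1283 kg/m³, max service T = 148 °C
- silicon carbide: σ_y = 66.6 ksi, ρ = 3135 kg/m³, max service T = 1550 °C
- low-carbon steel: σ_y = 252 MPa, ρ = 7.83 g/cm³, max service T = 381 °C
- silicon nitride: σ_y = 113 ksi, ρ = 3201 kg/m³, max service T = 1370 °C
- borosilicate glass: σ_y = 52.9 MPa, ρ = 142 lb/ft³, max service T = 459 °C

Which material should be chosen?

silicon nitride

Screen on constraints: max service T ≥ 1180 °C. Survivors: silicon carbide, silicon nitride.
After converting to SI:
  silicon carbide: σ_y = 459.2 MPa, ρ = 3135 kg/m³
  silicon nitride: σ_y = 779.1 MPa, ρ = 3201 kg/m³
  silicon nitride: M = 243 kN·m/kg
  silicon carbide: M = 146 kN·m/kg
Silicon nitride ranks first.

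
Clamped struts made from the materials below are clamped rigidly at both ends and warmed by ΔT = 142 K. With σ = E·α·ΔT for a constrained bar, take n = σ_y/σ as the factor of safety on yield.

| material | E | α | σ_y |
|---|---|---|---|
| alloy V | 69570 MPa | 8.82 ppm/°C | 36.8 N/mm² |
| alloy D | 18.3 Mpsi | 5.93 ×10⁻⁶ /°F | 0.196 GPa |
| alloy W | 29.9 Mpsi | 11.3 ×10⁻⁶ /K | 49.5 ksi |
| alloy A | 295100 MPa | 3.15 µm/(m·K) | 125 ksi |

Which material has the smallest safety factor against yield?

Converting E to GPa, α to ×10⁻⁶/K, σ_y to MPa, then σ and n for each:
  alloy V: E = 69.57, α = 8.82, σ_y = 36.80 → σ = 87.1 MPa, n = 0.422
  alloy D: E = 126.2, α = 10.7, σ_y = 196.0 → σ = 191 MPa, n = 1.02
  alloy W: E = 206.2, α = 11.3, σ_y = 341.3 → σ = 331 MPa, n = 1.03
  alloy A: E = 295.1, α = 3.15, σ_y = 861.8 → σ = 132 MPa, n = 6.53
The minimum is alloy V at n = 0.422.

alloy V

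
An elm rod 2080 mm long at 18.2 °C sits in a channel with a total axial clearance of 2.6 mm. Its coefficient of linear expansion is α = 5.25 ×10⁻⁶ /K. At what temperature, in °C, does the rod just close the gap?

α·L₀·ΔT = 2.6 mm ⇒ ΔT = 2.6 / (5.25×10⁻⁶ × 2080.0) = 238.1 K.
T = 18.2 + 238.1 = 256.3 °C.

256 °C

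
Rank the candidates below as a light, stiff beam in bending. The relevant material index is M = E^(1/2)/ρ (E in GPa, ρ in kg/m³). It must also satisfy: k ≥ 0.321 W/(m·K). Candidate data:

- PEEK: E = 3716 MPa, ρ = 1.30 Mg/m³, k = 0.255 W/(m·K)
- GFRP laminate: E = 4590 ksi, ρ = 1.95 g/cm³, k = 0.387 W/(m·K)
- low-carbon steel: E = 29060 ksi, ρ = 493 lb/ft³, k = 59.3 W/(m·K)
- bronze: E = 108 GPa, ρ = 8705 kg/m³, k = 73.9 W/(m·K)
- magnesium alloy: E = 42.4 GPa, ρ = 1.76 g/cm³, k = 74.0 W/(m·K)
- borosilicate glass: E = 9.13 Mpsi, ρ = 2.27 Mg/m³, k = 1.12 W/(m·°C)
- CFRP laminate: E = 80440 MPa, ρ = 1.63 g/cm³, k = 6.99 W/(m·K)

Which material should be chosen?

Screen on constraints: k ≥ 0.321 W/(m·K). Survivors: GFRP laminate, low-carbon steel, bronze, magnesium alloy, borosilicate glass, CFRP laminate.
Putting every candidate on a common basis:
  GFRP laminate: E = 31.65 GPa, ρ = 1950 kg/m³
  low-carbon steel: E = 200.4 GPa, ρ = 7897 kg/m³
  bronze: E = 108.0 GPa, ρ = 8705 kg/m³
  magnesium alloy: E = 42.40 GPa, ρ = 1760 kg/m³
  borosilicate glass: E = 62.95 GPa, ρ = 2270 kg/m³
  CFRP laminate: E = 80.44 GPa, ρ = 1630 kg/m³
  CFRP laminate: M = 5.50×10⁻³
  magnesium alloy: M = 3.70×10⁻³
  borosilicate glass: M = 3.50×10⁻³
  GFRP laminate: M = 2.88×10⁻³
  low-carbon steel: M = 1.79×10⁻³
  bronze: M = 1.19×10⁻³
CFRP laminate has the largest M.

CFRP laminate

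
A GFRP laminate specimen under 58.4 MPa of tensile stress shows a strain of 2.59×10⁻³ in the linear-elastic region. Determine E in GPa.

22.5 GPa

E = σ/ε = 58.4 MPa / 2.59×10⁻³ = 22550 MPa = 22.5 GPa.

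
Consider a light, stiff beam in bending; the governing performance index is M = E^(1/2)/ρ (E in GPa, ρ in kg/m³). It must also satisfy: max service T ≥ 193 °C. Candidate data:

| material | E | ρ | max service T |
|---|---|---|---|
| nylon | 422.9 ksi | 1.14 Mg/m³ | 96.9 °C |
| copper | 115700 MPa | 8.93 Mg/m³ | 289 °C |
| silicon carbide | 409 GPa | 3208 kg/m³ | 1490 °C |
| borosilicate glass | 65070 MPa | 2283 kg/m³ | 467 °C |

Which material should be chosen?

Screen on constraints: max service T ≥ 193 °C. Survivors: copper, silicon carbide, borosilicate glass.
After converting to SI:
  copper: E = 115.7 GPa, ρ = 8930 kg/m³
  silicon carbide: E = 409.0 GPa, ρ = 3208 kg/m³
  borosilicate glass: E = 65.07 GPa, ρ = 2283 kg/m³
  silicon carbide: M = 6.30×10⁻³
  borosilicate glass: M = 3.53×10⁻³
  copper: M = 1.20×10⁻³
The maximum is for silicon carbide.

silicon carbide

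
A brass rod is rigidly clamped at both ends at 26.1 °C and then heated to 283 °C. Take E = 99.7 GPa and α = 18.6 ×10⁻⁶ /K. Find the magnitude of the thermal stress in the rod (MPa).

476 MPa

ΔT = 256.9 K. Constrained thermal stress σ = E·α·ΔT = 99.70×10³ MPa × 18.6×10⁻⁶ × 256.9 = 476 MPa (compressive).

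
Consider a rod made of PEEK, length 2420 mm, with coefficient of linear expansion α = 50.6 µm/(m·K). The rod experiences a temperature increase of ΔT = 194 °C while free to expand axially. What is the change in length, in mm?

ΔL = α·L₀·ΔT = 50.6×10⁻⁶ × 2420 mm × 194.0 K = 23.8 mm.

23.8 mm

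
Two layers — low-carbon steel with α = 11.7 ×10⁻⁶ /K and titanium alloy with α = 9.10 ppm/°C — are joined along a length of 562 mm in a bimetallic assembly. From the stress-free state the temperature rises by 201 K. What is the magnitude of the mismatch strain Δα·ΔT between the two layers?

Δα = |11.7 − 9.10|×10⁻⁶/K = 2.60×10⁻⁶/K.
Mismatch strain = Δα·ΔT = 2.60×10⁻⁶ × 201.0 = 5.23×10⁻⁴.

5.23×10⁻⁴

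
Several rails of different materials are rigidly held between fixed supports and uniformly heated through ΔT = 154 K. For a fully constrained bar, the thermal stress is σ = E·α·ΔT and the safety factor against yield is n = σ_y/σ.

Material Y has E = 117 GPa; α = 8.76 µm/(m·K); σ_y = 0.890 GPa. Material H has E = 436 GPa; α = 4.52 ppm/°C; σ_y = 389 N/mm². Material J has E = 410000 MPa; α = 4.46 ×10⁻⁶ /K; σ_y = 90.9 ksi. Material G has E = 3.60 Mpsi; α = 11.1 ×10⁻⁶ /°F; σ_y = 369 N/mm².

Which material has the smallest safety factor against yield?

material H

In consistent units (E in GPa, α in ×10⁻⁶/K, σ_y in MPa):
  material Y: E = 117.0, α = 8.76, σ_y = 890.0 → σ = 158 MPa, n = 5.64
  material H: E = 436.0, α = 4.52, σ_y = 389.0 → σ = 303 MPa, n = 1.28
  material J: E = 410.0, α = 4.46, σ_y = 626.7 → σ = 282 MPa, n = 2.23
  material G: E = 24.82, α = 20.0, σ_y = 369.0 → σ = 76.4 MPa, n = 4.83
The minimum is material H at n = 1.28.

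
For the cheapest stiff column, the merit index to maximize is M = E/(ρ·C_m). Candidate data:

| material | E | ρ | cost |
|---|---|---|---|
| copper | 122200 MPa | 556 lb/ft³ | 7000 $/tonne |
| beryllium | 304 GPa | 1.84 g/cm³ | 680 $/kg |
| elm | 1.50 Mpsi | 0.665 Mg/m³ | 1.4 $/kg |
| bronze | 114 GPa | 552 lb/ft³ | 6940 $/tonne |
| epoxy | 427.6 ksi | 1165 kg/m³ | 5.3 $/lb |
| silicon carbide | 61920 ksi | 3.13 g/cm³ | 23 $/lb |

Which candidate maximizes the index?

elm

Normalizing units and computing the index:
  copper: E = 122.2 GPa, ρ = 8906 kg/m³, cost = 7.000 $/kg
  beryllium: E = 304.0 GPa, ρ = 1840 kg/m³, cost = 680.0 $/kg
  elm: E = 10.34 GPa, ρ = 665.0 kg/m³, cost = 1.400 $/kg
  bronze: E = 114.0 GPa, ρ = 8842 kg/m³, cost = 6.940 $/kg
  epoxy: E = 2.948 GPa, ρ = 1165 kg/m³, cost = 11.68 $/kg
  silicon carbide: E = 426.9 GPa, ρ = 3130 kg/m³, cost = 50.71 $/kg
  elm: M = 11.1 MN·m per $
  silicon carbide: M = 2.69 MN·m per $
  copper: M = 1.96 MN·m per $
  bronze: M = 1.86 MN·m per $
  beryllium: M = 0.243 MN·m per $
  epoxy: M = 0.217 MN·m per $
Elm has the largest M.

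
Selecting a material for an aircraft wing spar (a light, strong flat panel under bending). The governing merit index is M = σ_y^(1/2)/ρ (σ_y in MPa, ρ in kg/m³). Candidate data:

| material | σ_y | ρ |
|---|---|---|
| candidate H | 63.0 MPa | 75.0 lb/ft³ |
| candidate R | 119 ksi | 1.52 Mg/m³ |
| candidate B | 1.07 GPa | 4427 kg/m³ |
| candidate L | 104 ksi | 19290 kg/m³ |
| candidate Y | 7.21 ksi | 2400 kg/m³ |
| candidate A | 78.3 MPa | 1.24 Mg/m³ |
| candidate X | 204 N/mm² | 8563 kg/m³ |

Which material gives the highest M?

candidate R

Normalizing units and computing the index:
  candidate H: σ_y = 63.00 MPa, ρ = 1201 kg/m³
  candidate R: σ_y = 820.5 MPa, ρ = 1520 kg/m³
  candidate B: σ_y = 1070 MPa, ρ = 4427 kg/m³
  candidate L: σ_y = 717.1 MPa, ρ = 19290 kg/m³
  candidate Y: σ_y = 49.71 MPa, ρ = 2400 kg/m³
  candidate A: σ_y = 78.30 MPa, ρ = 1240 kg/m³
  candidate X: σ_y = 204.0 MPa, ρ = 8563 kg/m³
  candidate R: M = 18.8×10⁻³
  candidate B: M = 7.39×10⁻³
  candidate A: M = 7.14×10⁻³
  candidate H: M = 6.61×10⁻³
  candidate Y: M = 2.94×10⁻³
  candidate X: M = 1.67×10⁻³
  candidate L: M = 1.39×10⁻³
Highest index: candidate R.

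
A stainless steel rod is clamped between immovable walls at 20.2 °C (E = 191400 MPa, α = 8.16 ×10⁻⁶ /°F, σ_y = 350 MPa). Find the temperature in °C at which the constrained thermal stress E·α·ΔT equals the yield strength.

145 °C

E = 191400 MPa = 191.4 GPa.
α = 8.16×10⁻⁶/°F × 9/5 = 14.7×10⁻⁶/K.
E·α·ΔT = 350.0 MPa ⇒ ΔT = 350.0 / (191.4×10³ × 14.7×10⁻⁶) = 124.5 K.
T = 20.2 + 124.5 = 144.7 °C.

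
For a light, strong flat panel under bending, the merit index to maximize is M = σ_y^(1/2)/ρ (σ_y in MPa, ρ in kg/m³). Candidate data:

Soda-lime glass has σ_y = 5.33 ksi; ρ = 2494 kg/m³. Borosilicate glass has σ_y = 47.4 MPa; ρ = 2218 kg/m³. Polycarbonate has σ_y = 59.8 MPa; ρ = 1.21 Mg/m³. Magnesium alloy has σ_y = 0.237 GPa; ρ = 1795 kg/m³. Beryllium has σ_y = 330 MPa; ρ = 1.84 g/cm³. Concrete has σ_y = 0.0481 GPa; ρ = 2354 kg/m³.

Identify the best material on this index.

Normalizing units and computing the index:
  soda-lime glass: σ_y = 36.75 MPa, ρ = 2494 kg/m³
  borosilicate glass: σ_y = 47.40 MPa, ρ = 2218 kg/m³
  polycarbonate: σ_y = 59.80 MPa, ρ = 1210 kg/m³
  magnesium alloy: σ_y = 237.0 MPa, ρ = 1795 kg/m³
  beryllium: σ_y = 330.0 MPa, ρ = 1840 kg/m³
  concrete: σ_y = 48.10 MPa, ρ = 2354 kg/m³
  beryllium: M = 9.87×10⁻³
  magnesium alloy: M = 8.58×10⁻³
  polycarbonate: M = 6.39×10⁻³
  borosilicate glass: M = 3.10×10⁻³
  concrete: M = 2.95×10⁻³
  soda-lime glass: M = 2.43×10⁻³
Highest index: beryllium.

beryllium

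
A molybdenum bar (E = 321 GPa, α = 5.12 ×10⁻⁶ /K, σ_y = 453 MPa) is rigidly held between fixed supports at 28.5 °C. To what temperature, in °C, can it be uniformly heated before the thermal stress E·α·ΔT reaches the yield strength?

E·α·ΔT = 453.0 MPa ⇒ ΔT = 453.0 / (321.0×10³ × 5.12×10⁻⁶) = 275.6 K.
T = 28.5 + 275.6 = 304.1 °C.

304 °C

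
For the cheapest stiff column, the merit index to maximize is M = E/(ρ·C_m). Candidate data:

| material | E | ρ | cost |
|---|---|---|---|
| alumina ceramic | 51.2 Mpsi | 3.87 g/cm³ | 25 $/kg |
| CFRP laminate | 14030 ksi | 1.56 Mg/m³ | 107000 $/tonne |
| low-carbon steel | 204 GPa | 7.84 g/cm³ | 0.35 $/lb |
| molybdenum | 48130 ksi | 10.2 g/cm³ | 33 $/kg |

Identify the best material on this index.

Putting every candidate on a common basis:
  alumina ceramic: E = 353.0 GPa, ρ = 3870 kg/m³, cost = 25.00 $/kg
  CFRP laminate: E = 96.73 GPa, ρ = 1560 kg/m³, cost = 107.0 $/kg
  low-carbon steel: E = 204.0 GPa, ρ = 7840 kg/m³, cost = 0.7716 $/kg
  molybdenum: E = 331.8 GPa, ρ = 10200 kg/m³, cost = 33.00 $/kg
  low-carbon steel: M = 33.7 MN·m per $
  alumina ceramic: M = 3.65 MN·m per $
  molybdenum: M = 0.986 MN·m per $
  CFRP laminate: M = 0.580 MN·m per $
Low-carbon steel ranks first.

low-carbon steel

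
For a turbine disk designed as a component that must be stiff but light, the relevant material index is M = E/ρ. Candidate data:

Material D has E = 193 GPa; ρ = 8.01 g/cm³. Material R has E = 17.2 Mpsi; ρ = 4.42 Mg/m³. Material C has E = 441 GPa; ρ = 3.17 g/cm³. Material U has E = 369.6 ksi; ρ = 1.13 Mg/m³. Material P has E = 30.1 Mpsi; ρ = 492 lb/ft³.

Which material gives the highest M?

Normalizing units and computing the index:
  material D: E = 193.0 GPa, ρ = 8010 kg/m³
  material R: E = 118.6 GPa, ρ = 4420 kg/m³
  material C: E = 441.0 GPa, ρ = 3170 kg/m³
  material U: E = 2.548 GPa, ρ = 1130 kg/m³
  material P: E = 207.5 GPa, ρ = 7881 kg/m³
  material C: M = 139 MN·m/kg
  material R: M = 26.8 MN·m/kg
  material P: M = 26.3 MN·m/kg
  material D: M = 24.1 MN·m/kg
  material U: M = 2.26 MN·m/kg
Material C has the largest M.

material C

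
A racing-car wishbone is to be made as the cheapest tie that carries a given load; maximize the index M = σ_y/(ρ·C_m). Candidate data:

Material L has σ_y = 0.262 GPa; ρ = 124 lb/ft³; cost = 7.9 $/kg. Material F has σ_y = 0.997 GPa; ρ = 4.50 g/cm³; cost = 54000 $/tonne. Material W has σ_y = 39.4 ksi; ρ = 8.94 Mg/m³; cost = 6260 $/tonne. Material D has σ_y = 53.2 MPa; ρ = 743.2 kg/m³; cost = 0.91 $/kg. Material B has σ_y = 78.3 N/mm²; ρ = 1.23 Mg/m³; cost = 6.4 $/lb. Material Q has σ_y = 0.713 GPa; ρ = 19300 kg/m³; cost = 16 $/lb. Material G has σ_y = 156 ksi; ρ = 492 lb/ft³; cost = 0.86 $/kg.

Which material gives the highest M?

After converting to SI:
  material L: σ_y = 262.0 MPa, ρ = 1986 kg/m³, cost = 7.900 $/kg
  material F: σ_y = 997.0 MPa, ρ = 4500 kg/m³, cost = 54.00 $/kg
  material W: σ_y = 271.7 MPa, ρ = 8940 kg/m³, cost = 6.260 $/kg
  material D: σ_y = 53.20 MPa, ρ = 743.2 kg/m³, cost = 0.9100 $/kg
  material B: σ_y = 78.30 MPa, ρ = 1230 kg/m³, cost = 14.11 $/kg
  material Q: σ_y = 713.0 MPa, ρ = 19300 kg/m³, cost = 35.27 $/kg
  material G: σ_y = 1076 MPa, ρ = 7881 kg/m³, cost = 0.8600 $/kg
  material G: M = 159 kN·m per $
  material D: M = 78.7 kN·m per $
  material L: M = 16.7 kN·m per $
  material W: M = 4.85 kN·m per $
  material B: M = 4.51 kN·m per $
  material F: M = 4.10 kN·m per $
  material Q: M = 1.05 kN·m per $
The maximum is for material G.

material G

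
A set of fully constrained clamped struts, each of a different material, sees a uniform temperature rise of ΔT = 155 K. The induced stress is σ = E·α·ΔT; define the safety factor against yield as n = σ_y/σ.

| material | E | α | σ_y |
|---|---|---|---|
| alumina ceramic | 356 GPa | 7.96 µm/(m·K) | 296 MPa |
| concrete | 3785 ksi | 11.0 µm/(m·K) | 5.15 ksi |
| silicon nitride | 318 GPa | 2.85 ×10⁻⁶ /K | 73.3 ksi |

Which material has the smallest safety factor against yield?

alumina ceramic

With everything in SI (GPa, ×10⁻⁶/K, MPa):
  alumina ceramic: E = 356.0, α = 7.96, σ_y = 296.0 → σ = 439 MPa, n = 0.674
  concrete: E = 26.10, α = 11.0, σ_y = 35.51 → σ = 44.5 MPa, n = 0.798
  silicon nitride: E = 318.0, α = 2.85, σ_y = 505.4 → σ = 140 MPa, n = 3.60
The minimum is alumina ceramic at n = 0.674.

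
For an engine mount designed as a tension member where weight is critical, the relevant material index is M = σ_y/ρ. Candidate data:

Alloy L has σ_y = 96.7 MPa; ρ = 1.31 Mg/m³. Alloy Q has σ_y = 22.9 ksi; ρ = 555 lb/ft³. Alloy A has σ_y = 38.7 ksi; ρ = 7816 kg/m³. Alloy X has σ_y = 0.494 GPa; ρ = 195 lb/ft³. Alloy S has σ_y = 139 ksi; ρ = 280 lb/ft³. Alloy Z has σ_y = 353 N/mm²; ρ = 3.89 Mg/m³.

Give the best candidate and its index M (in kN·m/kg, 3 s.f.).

alloy S, M = 214 kN·m/kg

Normalizing units and computing the index:
  alloy L: σ_y = 96.70 MPa, ρ = 1310 kg/m³
  alloy Q: σ_y = 157.9 MPa, ρ = 8890 kg/m³
  alloy A: σ_y = 266.8 MPa, ρ = 7816 kg/m³
  alloy X: σ_y = 494.0 MPa, ρ = 3124 kg/m³
  alloy S: σ_y = 958.4 MPa, ρ = 4485 kg/m³
  alloy Z: σ_y = 353.0 MPa, ρ = 3890 kg/m³
  alloy S: M = 214 kN·m/kg
  alloy X: M = 158 kN·m/kg
  alloy Z: M = 90.7 kN·m/kg
  alloy L: M = 73.8 kN·m/kg
  alloy A: M = 34.1 kN·m/kg
  alloy Q: M = 17.8 kN·m/kg
Alloy S ranks first.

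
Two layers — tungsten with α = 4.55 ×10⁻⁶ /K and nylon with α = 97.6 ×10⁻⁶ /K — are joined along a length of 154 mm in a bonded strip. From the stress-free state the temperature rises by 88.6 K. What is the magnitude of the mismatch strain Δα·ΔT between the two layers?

Δα = |4.55 − 97.6|×10⁻⁶/K = 93.0×10⁻⁶/K.
Mismatch strain = Δα·ΔT = 93.0×10⁻⁶ × 88.6 = 8.24×10⁻³.

8.24×10⁻³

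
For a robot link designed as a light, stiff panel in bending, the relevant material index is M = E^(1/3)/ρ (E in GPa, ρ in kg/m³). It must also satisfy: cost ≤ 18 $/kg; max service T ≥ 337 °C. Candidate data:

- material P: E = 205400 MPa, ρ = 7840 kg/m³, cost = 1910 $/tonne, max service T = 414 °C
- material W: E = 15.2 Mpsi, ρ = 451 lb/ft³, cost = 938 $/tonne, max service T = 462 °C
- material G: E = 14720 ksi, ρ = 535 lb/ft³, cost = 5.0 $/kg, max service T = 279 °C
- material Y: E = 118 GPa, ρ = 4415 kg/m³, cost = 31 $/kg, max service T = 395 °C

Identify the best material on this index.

Screen on constraints: cost ≤ 18 $/kg; max service T ≥ 337 °C. Survivors: material P, material W.
Normalizing units and computing the index:
  material P: E = 205.4 GPa, ρ = 7840 kg/m³
  material W: E = 104.8 GPa, ρ = 7224 kg/m³
  material P: M = 0.753×10⁻³
  material W: M = 0.653×10⁻³
The maximum is for material P.

material P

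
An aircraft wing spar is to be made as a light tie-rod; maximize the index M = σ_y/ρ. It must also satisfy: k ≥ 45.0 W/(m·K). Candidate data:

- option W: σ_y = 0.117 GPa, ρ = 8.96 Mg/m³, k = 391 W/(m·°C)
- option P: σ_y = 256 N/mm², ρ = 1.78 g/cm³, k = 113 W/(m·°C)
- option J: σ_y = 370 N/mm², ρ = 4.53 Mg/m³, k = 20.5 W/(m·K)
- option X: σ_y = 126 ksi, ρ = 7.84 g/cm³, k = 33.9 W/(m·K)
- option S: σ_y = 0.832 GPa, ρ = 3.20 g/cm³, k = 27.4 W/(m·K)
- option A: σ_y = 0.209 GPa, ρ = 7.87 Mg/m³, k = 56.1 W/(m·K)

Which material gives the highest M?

option P

Screen on constraints: k ≥ 45.0 W/(m·K). Survivors: option W, option P, option A.
Normalizing units and computing the index:
  option W: σ_y = 117.0 MPa, ρ = 8960 kg/m³
  option P: σ_y = 256.0 MPa, ρ = 1780 kg/m³
  option A: σ_y = 209.0 MPa, ρ = 7870 kg/m³
  option P: M = 144 kN·m/kg
  option A: M = 26.6 kN·m/kg
  option W: M = 13.1 kN·m/kg
Option P ranks first.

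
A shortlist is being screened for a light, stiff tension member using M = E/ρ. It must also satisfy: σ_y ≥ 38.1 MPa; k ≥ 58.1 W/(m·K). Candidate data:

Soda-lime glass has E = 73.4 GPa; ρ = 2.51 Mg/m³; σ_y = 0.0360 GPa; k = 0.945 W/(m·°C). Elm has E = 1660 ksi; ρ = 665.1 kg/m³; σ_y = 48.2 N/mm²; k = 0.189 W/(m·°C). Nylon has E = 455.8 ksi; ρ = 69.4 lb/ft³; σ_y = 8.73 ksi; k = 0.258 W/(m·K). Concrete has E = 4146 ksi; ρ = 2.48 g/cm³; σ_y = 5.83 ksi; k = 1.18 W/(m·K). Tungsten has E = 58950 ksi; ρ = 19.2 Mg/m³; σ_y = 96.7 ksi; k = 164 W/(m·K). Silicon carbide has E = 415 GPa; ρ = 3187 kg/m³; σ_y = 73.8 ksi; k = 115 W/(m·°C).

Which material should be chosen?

Screen on constraints: σ_y ≥ 38.1 MPa; k ≥ 58.1 W/(m·K). Survivors: tungsten, silicon carbide.
After converting to SI:
  tungsten: E = 406.4 GPa, ρ = 19200 kg/m³
  silicon carbide: E = 415.0 GPa, ρ = 3187 kg/m³
  silicon carbide: M = 130 MN·m/kg
  tungsten: M = 21.2 MN·m/kg
Silicon carbide ranks first.

silicon carbide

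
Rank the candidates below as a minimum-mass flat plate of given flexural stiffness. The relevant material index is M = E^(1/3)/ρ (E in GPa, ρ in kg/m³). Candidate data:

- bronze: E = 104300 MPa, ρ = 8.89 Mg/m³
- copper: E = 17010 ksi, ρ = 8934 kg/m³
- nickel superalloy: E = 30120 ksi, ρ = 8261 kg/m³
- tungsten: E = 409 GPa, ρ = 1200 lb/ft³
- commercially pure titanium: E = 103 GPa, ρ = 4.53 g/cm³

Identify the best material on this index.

commercially pure titanium

In SI units:
  bronze: E = 104.3 GPa, ρ = 8890 kg/m³
  copper: E = 117.3 GPa, ρ = 8934 kg/m³
  nickel superalloy: E = 207.7 GPa, ρ = 8261 kg/m³
  tungsten: E = 409.0 GPa, ρ = 19220 kg/m³
  commercially pure titanium: E = 103.0 GPa, ρ = 4530 kg/m³
  commercially pure titanium: M = 1.03×10⁻³
  nickel superalloy: M = 0.717×10⁻³
  copper: M = 0.548×10⁻³
  bronze: M = 0.529×10⁻³
  tungsten: M = 0.386×10⁻³
Commercially pure titanium ranks first.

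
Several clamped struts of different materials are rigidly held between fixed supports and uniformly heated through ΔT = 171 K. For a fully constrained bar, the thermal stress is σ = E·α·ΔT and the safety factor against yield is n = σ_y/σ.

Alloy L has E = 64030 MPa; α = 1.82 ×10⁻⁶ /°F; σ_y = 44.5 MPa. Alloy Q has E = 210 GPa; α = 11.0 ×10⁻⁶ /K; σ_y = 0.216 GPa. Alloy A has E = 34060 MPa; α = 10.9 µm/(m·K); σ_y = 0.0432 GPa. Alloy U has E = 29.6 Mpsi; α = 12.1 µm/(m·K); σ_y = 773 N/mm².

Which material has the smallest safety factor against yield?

alloy Q

Per material, after unit conversion:
  alloy L: E = 64.03, α = 3.28, σ_y = 44.50 → σ = 35.9 MPa, n = 1.24
  alloy Q: E = 210.0, α = 11.0, σ_y = 216.0 → σ = 395 MPa, n = 0.547
  alloy A: E = 34.06, α = 10.9, σ_y = 43.20 → σ = 63.5 MPa, n = 0.680
  alloy U: E = 204.1, α = 12.1, σ_y = 773.0 → σ = 422 MPa, n = 1.83
Smallest n: alloy Q with n = 0.547.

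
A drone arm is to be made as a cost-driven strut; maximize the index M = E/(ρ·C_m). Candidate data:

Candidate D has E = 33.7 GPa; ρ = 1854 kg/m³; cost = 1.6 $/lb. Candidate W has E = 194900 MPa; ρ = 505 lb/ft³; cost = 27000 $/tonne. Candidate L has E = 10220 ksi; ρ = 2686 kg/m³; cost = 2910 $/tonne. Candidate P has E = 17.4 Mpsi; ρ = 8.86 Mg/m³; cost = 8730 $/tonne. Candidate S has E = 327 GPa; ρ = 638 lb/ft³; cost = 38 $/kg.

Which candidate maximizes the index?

candidate L

Normalizing units and computing the index:
  candidate D: E = 33.70 GPa, ρ = 1854 kg/m³, cost = 3.527 $/kg
  candidate W: E = 194.9 GPa, ρ = 8089 kg/m³, cost = 27.00 $/kg
  candidate L: E = 70.46 GPa, ρ = 2686 kg/m³, cost = 2.910 $/kg
  candidate P: E = 120.0 GPa, ρ = 8860 kg/m³, cost = 8.730 $/kg
  candidate S: E = 327.0 GPa, ρ = 10220 kg/m³, cost = 38.00 $/kg
  candidate L: M = 9.02 MN·m per $
  candidate D: M = 5.15 MN·m per $
  candidate P: M = 1.55 MN·m per $
  candidate W: M = 0.892 MN·m per $
  candidate S: M = 0.842 MN·m per $
Candidate L has the largest M.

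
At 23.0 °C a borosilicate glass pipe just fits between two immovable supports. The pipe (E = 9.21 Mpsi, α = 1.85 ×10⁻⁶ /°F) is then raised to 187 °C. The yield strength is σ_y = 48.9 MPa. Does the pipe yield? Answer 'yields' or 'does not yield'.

does not yield

E = 9.21 Mpsi = 63.50 GPa.
α = 1.85×10⁻⁶/°F × 9/5 = 3.33×10⁻⁶/K.
ΔT = 164.0 K. Constrained thermal stress σ = E·α·ΔT = 63.50×10³ MPa × 3.33×10⁻⁶ × 164.0 = 34.7 MPa (compressive).
Compare to σ_y = 48.9 MPa: σ < σ_y, so it does not yield.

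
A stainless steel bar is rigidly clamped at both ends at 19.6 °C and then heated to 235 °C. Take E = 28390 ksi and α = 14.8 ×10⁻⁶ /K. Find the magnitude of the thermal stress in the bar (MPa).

E = 28390 ksi = 195.7 GPa.
ΔT = 215.4 K. Constrained thermal stress σ = E·α·ΔT = 195.7×10³ MPa × 14.8×10⁻⁶ × 215.4 = 624 MPa (compressive).

624 MPa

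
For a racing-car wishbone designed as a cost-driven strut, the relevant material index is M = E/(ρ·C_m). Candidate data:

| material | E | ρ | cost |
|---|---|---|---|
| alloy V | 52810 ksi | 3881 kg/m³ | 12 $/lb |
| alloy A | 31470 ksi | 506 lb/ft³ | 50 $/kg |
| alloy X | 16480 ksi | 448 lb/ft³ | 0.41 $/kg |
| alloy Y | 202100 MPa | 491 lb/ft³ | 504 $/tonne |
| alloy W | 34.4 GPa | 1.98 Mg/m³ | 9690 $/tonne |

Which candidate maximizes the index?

Convert each candidate to consistent units, then evaluate M:
  alloy V: E = 364.1 GPa, ρ = 3881 kg/m³, cost = 26.46 $/kg
  alloy A: E = 217.0 GPa, ρ = 8105 kg/m³, cost = 50.00 $/kg
  alloy X: E = 113.6 GPa, ρ = 7176 kg/m³, cost = 0.4100 $/kg
  alloy Y: E = 202.1 GPa, ρ = 7865 kg/m³, cost = 0.5040 $/kg
  alloy W: E = 34.40 GPa, ρ = 1980 kg/m³, cost = 9.690 $/kg
  alloy Y: M = 51.0 MN·m per $
  alloy X: M = 38.6 MN·m per $
  alloy V: M = 3.55 MN·m per $
  alloy W: M = 1.79 MN·m per $
  alloy A: M = 0.535 MN·m per $
Alloy Y ranks first.

alloy Y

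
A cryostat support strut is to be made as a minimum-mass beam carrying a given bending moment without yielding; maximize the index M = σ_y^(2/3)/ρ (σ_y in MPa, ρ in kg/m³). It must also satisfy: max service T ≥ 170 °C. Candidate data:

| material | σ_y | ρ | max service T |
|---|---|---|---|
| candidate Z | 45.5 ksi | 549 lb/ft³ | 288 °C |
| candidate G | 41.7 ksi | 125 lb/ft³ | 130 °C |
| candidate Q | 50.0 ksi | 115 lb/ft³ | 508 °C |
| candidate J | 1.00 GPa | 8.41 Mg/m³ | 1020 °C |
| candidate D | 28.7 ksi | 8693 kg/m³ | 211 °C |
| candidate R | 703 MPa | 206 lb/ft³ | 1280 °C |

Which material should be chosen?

candidate Q

Screen on constraints: max service T ≥ 170 °C. Survivors: candidate Z, candidate Q, candidate J, candidate D, candidate R.
In SI units:
  candidate Z: σ_y = 313.7 MPa, ρ = 8794 kg/m³
  candidate Q: σ_y = 344.7 MPa, ρ = 1842 kg/m³
  candidate J: σ_y = 1000 MPa, ρ = 8410 kg/m³
  candidate D: σ_y = 197.9 MPa, ρ = 8693 kg/m³
  candidate R: σ_y = 703.0 MPa, ρ = 3300 kg/m³
  candidate Q: M = 26.7×10⁻³
  candidate R: M = 24.0×10⁻³
  candidate J: M = 11.9×10⁻³
  candidate Z: M = 5.25×10⁻³
  candidate D: M = 3.91×10⁻³
Highest index: candidate Q.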